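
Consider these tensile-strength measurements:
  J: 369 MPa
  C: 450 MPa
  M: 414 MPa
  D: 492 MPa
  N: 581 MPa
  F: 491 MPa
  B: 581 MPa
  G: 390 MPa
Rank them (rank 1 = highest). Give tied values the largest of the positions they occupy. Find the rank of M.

6

Sorted (descending): 581, 581, 492, 491, 450, 414, 390, 369
The 2 values of 581 occupy positions 1–2 → each gets rank 2.
M has value 414 MPa → rank 6.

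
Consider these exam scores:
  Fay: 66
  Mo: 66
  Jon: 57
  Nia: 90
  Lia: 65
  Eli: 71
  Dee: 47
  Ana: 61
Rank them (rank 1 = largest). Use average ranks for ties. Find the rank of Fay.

Sorted (descending): 90, 71, 66, 66, 65, 61, 57, 47
The 2 values of 66 occupy positions 3–4 → average rank (3+4)/2 = 3.5.
Fay has value 66 → rank 3.5.

3.5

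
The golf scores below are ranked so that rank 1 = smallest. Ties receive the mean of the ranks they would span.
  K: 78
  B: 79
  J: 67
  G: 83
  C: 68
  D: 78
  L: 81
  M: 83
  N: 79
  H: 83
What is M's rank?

9

Sorted (ascending): 67, 68, 78, 78, 79, 79, 81, 83, 83, 83
The 2 values of 78 occupy positions 3–4 → average rank (3+4)/2 = 3.5.
The 2 values of 79 occupy positions 5–6 → average rank (5+6)/2 = 5.5.
The 3 values of 83 occupy positions 8–10 → average rank 9.
M has value 83 → rank 9.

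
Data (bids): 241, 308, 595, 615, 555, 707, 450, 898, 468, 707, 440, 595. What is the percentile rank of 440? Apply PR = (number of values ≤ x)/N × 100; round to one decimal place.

25.0

N = 12.
Strictly below 440: 2. Equal to 440: 1.
PR = 3/12 × 100 = 25.0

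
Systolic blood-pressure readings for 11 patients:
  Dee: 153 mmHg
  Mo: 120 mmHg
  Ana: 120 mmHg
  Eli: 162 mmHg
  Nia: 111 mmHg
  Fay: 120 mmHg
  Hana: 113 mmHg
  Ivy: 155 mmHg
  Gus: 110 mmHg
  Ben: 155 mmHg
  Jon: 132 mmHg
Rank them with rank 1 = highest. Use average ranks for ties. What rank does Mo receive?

7

Sorted (descending): 162, 155, 155, 153, 132, 120, 120, 120, 113, 111, 110
The 2 values of 155 occupy positions 2–3 → average rank (2+3)/2 = 2.5.
The 3 values of 120 occupy positions 6–8 → average rank 7.
Mo has value 120 mmHg → rank 7.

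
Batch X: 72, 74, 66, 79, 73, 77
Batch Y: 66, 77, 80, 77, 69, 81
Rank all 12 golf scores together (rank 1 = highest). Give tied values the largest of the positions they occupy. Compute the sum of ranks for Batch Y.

37

Sorted (descending): 81, 80, 79, 77, 77, 77, 74, 73, 72, 69, 66, 66
The 3 values of 77 occupy positions 4–6 → each gets rank 6.
The 2 values of 66 occupy positions 11–12 → each gets rank 12.
Batch Y values → pooled ranks: 66→12, 77→6, 80→2, 77→6, 69→10, 81→1
Rank sum = 12 + 6 + 2 + 6 + 10 + 1 = 37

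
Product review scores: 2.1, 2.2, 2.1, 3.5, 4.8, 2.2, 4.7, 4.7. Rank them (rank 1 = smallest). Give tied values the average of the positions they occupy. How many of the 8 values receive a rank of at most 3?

2

Sorted (ascending): 2.1, 2.1, 2.2, 2.2, 3.5, 4.7, 4.7, 4.8
The 2 values of 2.1 occupy positions 1–2 → average rank (1+2)/2 = 1.5.
The 2 values of 2.2 occupy positions 3–4 → average rank (3+4)/2 = 3.5.
The 2 values of 4.7 occupy positions 6–7 → average rank (6+7)/2 = 6.5.
Ranks ≤ 3: {1.5, 1.5} → 2 values.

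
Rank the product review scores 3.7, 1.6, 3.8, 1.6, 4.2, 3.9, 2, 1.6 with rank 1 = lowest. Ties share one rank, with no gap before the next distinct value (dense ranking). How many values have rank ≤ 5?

Sorted (ascending): 1.6, 1.6, 1.6, 2, 3.7, 3.8, 3.9, 4.2
The 3 values of 1.6 share dense rank 1.
Remaining distinct values take the next consecutive integers.
Ranks ≤ 5: {1, 1, 1, 2, 3, 4, 5} → 7 values.

7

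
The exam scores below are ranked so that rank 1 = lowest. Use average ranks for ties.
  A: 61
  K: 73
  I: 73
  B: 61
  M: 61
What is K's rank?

4.5

Sorted (ascending): 61, 61, 61, 73, 73
The 3 values of 61 occupy positions 1–3 → average rank 2.
The 2 values of 73 occupy positions 4–5 → average rank (4+5)/2 = 4.5.
K has value 73 → rank 4.5.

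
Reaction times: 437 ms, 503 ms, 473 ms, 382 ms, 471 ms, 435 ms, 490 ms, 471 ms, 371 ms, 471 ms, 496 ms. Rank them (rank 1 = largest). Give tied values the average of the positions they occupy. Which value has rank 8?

Sorted (descending): 503, 496, 490, 473, 471, 471, 471, 437, 435, 382, 371
The 3 values of 471 occupy positions 5–7 → average rank 6.
Rank 8 → value 437.

437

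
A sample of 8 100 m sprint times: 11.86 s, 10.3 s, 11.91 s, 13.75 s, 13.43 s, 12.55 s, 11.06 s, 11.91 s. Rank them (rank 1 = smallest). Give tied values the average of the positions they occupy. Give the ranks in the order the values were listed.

3, 1, 4.5, 8, 7, 6, 2, 4.5

Sorted (ascending): 10.3, 11.06, 11.86, 11.91, 11.91, 12.55, 13.43, 13.75
The 2 values of 11.91 occupy positions 4–5 → average rank (4+5)/2 = 4.5.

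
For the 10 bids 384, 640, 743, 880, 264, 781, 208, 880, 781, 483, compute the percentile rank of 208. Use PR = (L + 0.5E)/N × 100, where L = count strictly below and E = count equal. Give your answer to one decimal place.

5.0

N = 10.
Strictly below 208: 0. Equal to 208: 1.
PR = (0 + 0.5·1)/10 × 100 = 5.0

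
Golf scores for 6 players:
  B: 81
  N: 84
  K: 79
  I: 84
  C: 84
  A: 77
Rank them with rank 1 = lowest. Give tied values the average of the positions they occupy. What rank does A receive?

1

Sorted (ascending): 77, 79, 81, 84, 84, 84
The 3 values of 84 occupy positions 4–6 → average rank 5.
A has value 77 → rank 1.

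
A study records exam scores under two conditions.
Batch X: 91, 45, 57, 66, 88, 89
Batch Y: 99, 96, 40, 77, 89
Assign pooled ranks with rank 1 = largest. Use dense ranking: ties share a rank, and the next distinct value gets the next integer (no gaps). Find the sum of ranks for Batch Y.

23

Sorted (descending): 99, 96, 91, 89, 89, 88, 77, 66, 57, 45, 40
The 2 values of 89 share dense rank 4.
Remaining distinct values take the next consecutive integers.
Batch Y values → pooled ranks: 99→1, 96→2, 40→10, 77→6, 89→4
Rank sum = 1 + 2 + 10 + 6 + 4 = 23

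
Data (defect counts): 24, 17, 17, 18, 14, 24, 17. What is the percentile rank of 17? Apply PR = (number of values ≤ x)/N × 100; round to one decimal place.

57.1

N = 7.
Strictly below 17: 1. Equal to 17: 3.
PR = 4/7 × 100 = 57.1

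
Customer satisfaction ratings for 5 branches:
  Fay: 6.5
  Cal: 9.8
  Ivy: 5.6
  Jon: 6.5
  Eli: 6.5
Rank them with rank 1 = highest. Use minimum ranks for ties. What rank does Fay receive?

Sorted (descending): 9.8, 6.5, 6.5, 6.5, 5.6
The 3 values of 6.5 occupy positions 2–4 → each gets rank 2.
Fay has value 6.5 → rank 2.

2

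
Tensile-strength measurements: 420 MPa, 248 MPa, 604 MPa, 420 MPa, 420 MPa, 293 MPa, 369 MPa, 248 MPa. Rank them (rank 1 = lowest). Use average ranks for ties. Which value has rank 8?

Sorted (ascending): 248, 248, 293, 369, 420, 420, 420, 604
The 2 values of 248 occupy positions 1–2 → average rank (1+2)/2 = 1.5.
The 3 values of 420 occupy positions 5–7 → average rank 6.
Rank 8 → value 604.

604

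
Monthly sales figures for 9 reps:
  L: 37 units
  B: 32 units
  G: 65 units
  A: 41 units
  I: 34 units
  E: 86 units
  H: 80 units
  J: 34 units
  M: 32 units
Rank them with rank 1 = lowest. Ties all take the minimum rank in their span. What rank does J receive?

3

Sorted (ascending): 32, 32, 34, 34, 37, 41, 65, 80, 86
The 2 values of 32 occupy positions 1–2 → each gets rank 1.
The 2 values of 34 occupy positions 3–4 → each gets rank 3.
J has value 34 units → rank 3.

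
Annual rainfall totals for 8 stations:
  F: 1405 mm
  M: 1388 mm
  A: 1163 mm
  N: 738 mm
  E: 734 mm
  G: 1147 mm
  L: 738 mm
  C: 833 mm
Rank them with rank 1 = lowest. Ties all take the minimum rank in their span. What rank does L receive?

Sorted (ascending): 734, 738, 738, 833, 1147, 1163, 1388, 1405
The 2 values of 738 occupy positions 2–3 → each gets rank 2.
L has value 738 mm → rank 2.

2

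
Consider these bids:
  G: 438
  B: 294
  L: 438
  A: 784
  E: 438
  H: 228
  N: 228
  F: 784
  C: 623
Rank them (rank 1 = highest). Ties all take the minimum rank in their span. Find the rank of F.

Sorted (descending): 784, 784, 623, 438, 438, 438, 294, 228, 228
The 2 values of 784 occupy positions 1–2 → each gets rank 1.
The 3 values of 438 occupy positions 4–6 → each gets rank 4.
The 2 values of 228 occupy positions 8–9 → each gets rank 8.
F has value 784 → rank 1.

1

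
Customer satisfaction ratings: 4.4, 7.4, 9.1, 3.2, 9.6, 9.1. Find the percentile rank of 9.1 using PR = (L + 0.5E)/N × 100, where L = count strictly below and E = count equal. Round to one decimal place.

66.7

N = 6.
Strictly below 9.1: 3. Equal to 9.1: 2.
PR = (3 + 0.5·2)/6 × 100 = 66.7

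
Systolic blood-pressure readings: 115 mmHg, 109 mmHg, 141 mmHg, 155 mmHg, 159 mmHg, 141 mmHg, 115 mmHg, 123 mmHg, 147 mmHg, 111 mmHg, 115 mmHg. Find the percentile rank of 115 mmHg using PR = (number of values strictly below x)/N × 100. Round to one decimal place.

18.2

N = 11.
Strictly below 115: 2. Equal to 115: 3.
PR = 2/11 × 100 = 18.2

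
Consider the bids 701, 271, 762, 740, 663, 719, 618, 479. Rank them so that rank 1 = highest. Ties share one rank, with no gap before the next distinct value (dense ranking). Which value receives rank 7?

Sorted (descending): 762, 740, 719, 701, 663, 618, 479, 271
No ties — each value takes its position as its rank.
Rank 7 → value 479.

479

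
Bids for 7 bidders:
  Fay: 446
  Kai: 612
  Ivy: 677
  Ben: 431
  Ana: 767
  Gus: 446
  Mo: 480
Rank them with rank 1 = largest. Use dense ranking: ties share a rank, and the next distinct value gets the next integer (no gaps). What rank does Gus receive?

5

Sorted (descending): 767, 677, 612, 480, 446, 446, 431
The 2 values of 446 share dense rank 5.
Remaining distinct values take the next consecutive integers.
Gus has value 446 → rank 5.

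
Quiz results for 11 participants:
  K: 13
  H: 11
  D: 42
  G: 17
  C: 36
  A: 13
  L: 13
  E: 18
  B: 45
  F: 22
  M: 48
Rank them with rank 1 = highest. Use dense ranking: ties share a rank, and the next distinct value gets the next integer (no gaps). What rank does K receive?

Sorted (descending): 48, 45, 42, 36, 22, 18, 17, 13, 13, 13, 11
The 3 values of 13 share dense rank 8.
Remaining distinct values take the next consecutive integers.
K has value 13 → rank 8.

8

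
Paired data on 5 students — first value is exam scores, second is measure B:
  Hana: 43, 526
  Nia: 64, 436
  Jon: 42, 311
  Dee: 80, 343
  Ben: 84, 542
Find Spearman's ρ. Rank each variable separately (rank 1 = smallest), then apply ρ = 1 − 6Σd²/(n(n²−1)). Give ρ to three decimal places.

Ranks of variable 1: 2, 3, 1, 4, 5
Ranks of variable 2: 4, 3, 1, 2, 5
d = r₁ − r₂: -2, 0, 0, 2, 0
d²: 4, 0, 0, 4, 0; Σd² = 8
ρ = 1 − 6·8/(5·24) = 1 − 48/120 = 0.600

0.600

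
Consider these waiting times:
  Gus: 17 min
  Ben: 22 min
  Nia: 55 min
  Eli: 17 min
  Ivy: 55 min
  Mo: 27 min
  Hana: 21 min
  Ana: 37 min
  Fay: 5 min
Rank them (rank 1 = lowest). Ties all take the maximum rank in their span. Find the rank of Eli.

3

Sorted (ascending): 5, 17, 17, 21, 22, 27, 37, 55, 55
The 2 values of 17 occupy positions 2–3 → each gets rank 3.
The 2 values of 55 occupy positions 8–9 → each gets rank 9.
Eli has value 17 min → rank 3.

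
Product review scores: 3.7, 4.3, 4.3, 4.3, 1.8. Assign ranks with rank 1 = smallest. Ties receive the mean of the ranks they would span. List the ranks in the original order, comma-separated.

2, 4, 4, 4, 1

Sorted (ascending): 1.8, 3.7, 4.3, 4.3, 4.3
The 3 values of 4.3 occupy positions 3–5 → average rank 4.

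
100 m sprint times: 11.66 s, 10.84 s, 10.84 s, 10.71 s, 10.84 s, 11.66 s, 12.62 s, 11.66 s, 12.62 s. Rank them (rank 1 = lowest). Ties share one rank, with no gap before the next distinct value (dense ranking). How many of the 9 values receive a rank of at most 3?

7

Sorted (ascending): 10.71, 10.84, 10.84, 10.84, 11.66, 11.66, 11.66, 12.62, 12.62
The 3 values of 10.84 share dense rank 2.
The 3 values of 11.66 share dense rank 3.
The 2 values of 12.62 share dense rank 4.
Remaining distinct values take the next consecutive integers.
Ranks ≤ 3: {1, 2, 2, 2, 3, 3, 3} → 7 values.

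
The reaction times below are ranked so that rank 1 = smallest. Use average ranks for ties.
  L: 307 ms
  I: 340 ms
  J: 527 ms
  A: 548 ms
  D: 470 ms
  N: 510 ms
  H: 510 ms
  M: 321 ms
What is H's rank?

Sorted (ascending): 307, 321, 340, 470, 510, 510, 527, 548
The 2 values of 510 occupy positions 5–6 → average rank (5+6)/2 = 5.5.
H has value 510 ms → rank 5.5.

5.5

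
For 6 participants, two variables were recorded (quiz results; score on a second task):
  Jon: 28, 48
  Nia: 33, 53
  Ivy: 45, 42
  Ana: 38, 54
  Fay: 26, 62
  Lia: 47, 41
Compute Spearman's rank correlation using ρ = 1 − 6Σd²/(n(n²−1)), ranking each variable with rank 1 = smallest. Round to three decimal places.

-0.771

Ranks of variable 1: 2, 3, 5, 4, 1, 6
Ranks of variable 2: 3, 4, 2, 5, 6, 1
d = r₁ − r₂: -1, -1, 3, -1, -5, 5
d²: 1, 1, 9, 1, 25, 25; Σd² = 62
ρ = 1 − 6·62/(6·35) = 1 − 372/210 = -0.771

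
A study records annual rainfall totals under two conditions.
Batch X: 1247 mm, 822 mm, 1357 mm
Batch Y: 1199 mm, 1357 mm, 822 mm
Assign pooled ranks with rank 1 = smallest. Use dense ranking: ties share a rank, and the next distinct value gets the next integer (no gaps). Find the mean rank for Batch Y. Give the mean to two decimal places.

2.33

Sorted (ascending): 822, 822, 1199, 1247, 1357, 1357
The 2 values of 822 share dense rank 1.
The 2 values of 1357 share dense rank 4.
Remaining distinct values take the next consecutive integers.
Batch Y values → pooled ranks: 1199→2, 1357→4, 822→1
Mean rank = (2 + 4 + 1) / 3 = 2.33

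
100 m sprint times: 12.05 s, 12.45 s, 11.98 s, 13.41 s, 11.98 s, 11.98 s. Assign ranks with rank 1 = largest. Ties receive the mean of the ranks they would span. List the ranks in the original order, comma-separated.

3, 2, 5, 1, 5, 5

Sorted (descending): 13.41, 12.45, 12.05, 11.98, 11.98, 11.98
The 3 values of 11.98 occupy positions 4–6 → average rank 5.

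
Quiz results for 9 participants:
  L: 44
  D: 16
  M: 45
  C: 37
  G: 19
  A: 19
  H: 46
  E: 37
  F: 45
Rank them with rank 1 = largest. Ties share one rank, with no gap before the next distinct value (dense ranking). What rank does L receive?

3

Sorted (descending): 46, 45, 45, 44, 37, 37, 19, 19, 16
The 2 values of 45 share dense rank 2.
The 2 values of 37 share dense rank 4.
The 2 values of 19 share dense rank 5.
Remaining distinct values take the next consecutive integers.
L has value 44 → rank 3.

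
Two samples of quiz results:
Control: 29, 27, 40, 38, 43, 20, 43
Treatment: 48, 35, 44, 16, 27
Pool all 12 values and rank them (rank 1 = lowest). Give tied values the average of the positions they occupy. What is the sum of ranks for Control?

Sorted (ascending): 16, 20, 27, 27, 29, 35, 38, 40, 43, 43, 44, 48
The 2 values of 27 occupy positions 3–4 → average rank (3+4)/2 = 3.5.
The 2 values of 43 occupy positions 9–10 → average rank (9+10)/2 = 9.5.
Control values → pooled ranks: 29→5, 27→3.5, 40→8, 38→7, 43→9.5, 20→2, 43→9.5
Rank sum = 5 + 3.5 + 8 + 7 + 9.5 + 2 + 9.5 = 44.5

44.5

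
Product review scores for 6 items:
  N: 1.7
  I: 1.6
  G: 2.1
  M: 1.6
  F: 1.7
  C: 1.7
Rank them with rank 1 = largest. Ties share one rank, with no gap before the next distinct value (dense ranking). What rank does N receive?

Sorted (descending): 2.1, 1.7, 1.7, 1.7, 1.6, 1.6
The 3 values of 1.7 share dense rank 2.
The 2 values of 1.6 share dense rank 3.
Remaining distinct values take the next consecutive integers.
N has value 1.7 → rank 2.

2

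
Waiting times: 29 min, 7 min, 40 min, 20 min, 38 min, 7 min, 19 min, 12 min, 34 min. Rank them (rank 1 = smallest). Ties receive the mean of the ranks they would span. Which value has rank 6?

29

Sorted (ascending): 7, 7, 12, 19, 20, 29, 34, 38, 40
The 2 values of 7 occupy positions 1–2 → average rank (1+2)/2 = 1.5.
Rank 6 → value 29.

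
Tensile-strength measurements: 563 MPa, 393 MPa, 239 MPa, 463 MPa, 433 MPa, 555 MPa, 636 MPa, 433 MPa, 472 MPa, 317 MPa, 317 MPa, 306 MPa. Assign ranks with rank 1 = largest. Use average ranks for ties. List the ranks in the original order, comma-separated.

2, 8, 12, 5, 6.5, 3, 1, 6.5, 4, 9.5, 9.5, 11

Sorted (descending): 636, 563, 555, 472, 463, 433, 433, 393, 317, 317, 306, 239
The 2 values of 433 occupy positions 6–7 → average rank (6+7)/2 = 6.5.
The 2 values of 317 occupy positions 9–10 → average rank (9+10)/2 = 9.5.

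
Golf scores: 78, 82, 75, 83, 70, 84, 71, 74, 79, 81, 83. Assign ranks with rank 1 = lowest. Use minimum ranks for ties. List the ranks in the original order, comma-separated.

5, 8, 4, 9, 1, 11, 2, 3, 6, 7, 9

Sorted (ascending): 70, 71, 74, 75, 78, 79, 81, 82, 83, 83, 84
The 2 values of 83 occupy positions 9–10 → each gets rank 9.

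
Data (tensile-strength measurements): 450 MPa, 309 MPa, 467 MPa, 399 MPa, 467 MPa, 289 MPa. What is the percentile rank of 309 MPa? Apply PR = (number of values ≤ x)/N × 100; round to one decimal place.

33.3

N = 6.
Strictly below 309: 1. Equal to 309: 1.
PR = 2/6 × 100 = 33.3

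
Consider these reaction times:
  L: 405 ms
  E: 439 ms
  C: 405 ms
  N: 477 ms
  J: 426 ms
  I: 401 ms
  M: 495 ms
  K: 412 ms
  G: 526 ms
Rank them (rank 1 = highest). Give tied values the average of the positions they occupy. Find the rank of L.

Sorted (descending): 526, 495, 477, 439, 426, 412, 405, 405, 401
The 2 values of 405 occupy positions 7–8 → average rank (7+8)/2 = 7.5.
L has value 405 ms → rank 7.5.

7.5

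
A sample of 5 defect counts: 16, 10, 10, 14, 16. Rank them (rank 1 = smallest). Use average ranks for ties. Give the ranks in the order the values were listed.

4.5, 1.5, 1.5, 3, 4.5

Sorted (ascending): 10, 10, 14, 16, 16
The 2 values of 10 occupy positions 1–2 → average rank (1+2)/2 = 1.5.
The 2 values of 16 occupy positions 4–5 → average rank (4+5)/2 = 4.5.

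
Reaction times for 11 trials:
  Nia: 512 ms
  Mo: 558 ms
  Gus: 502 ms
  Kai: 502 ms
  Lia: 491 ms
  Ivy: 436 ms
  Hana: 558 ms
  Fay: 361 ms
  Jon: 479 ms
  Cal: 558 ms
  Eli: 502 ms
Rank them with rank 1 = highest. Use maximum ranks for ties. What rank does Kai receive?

7

Sorted (descending): 558, 558, 558, 512, 502, 502, 502, 491, 479, 436, 361
The 3 values of 558 occupy positions 1–3 → each gets rank 3.
The 3 values of 502 occupy positions 5–7 → each gets rank 7.
Kai has value 502 ms → rank 7.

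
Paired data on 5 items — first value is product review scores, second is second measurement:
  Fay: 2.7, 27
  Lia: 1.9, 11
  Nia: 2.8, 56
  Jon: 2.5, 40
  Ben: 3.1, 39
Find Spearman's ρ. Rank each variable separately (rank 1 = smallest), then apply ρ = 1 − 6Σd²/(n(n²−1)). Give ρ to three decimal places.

0.500

Ranks of variable 1: 3, 1, 4, 2, 5
Ranks of variable 2: 2, 1, 5, 4, 3
d = r₁ − r₂: 1, 0, -1, -2, 2
d²: 1, 0, 1, 4, 4; Σd² = 10
ρ = 1 − 6·10/(5·24) = 1 − 60/120 = 0.500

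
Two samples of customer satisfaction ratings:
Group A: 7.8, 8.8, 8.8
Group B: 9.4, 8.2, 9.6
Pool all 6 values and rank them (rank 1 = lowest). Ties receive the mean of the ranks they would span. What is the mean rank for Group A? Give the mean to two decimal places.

Sorted (ascending): 7.8, 8.2, 8.8, 8.8, 9.4, 9.6
The 2 values of 8.8 occupy positions 3–4 → average rank (3+4)/2 = 3.5.
Group A values → pooled ranks: 7.8→1, 8.8→3.5, 8.8→3.5
Mean rank = (1 + 3.5 + 3.5) / 3 = 2.67

2.67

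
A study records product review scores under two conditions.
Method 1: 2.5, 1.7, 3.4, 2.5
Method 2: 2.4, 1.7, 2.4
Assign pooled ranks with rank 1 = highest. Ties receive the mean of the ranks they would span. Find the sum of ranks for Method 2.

15.5

Sorted (descending): 3.4, 2.5, 2.5, 2.4, 2.4, 1.7, 1.7
The 2 values of 2.5 occupy positions 2–3 → average rank (2+3)/2 = 2.5.
The 2 values of 2.4 occupy positions 4–5 → average rank (4+5)/2 = 4.5.
The 2 values of 1.7 occupy positions 6–7 → average rank (6+7)/2 = 6.5.
Method 2 values → pooled ranks: 2.4→4.5, 1.7→6.5, 2.4→4.5
Rank sum = 4.5 + 6.5 + 4.5 = 15.5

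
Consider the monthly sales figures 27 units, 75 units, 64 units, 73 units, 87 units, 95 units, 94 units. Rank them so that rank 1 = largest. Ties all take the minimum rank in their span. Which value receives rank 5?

73

Sorted (descending): 95, 94, 87, 75, 73, 64, 27
No ties — each value takes its position as its rank.
Rank 5 → value 73.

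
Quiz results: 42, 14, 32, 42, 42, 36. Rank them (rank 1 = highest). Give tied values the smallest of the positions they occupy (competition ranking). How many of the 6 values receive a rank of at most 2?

Sorted (descending): 42, 42, 42, 36, 32, 14
The 3 values of 42 occupy positions 1–3 → each gets rank 1.
Ranks ≤ 2: {1, 1, 1} → 3 values.

3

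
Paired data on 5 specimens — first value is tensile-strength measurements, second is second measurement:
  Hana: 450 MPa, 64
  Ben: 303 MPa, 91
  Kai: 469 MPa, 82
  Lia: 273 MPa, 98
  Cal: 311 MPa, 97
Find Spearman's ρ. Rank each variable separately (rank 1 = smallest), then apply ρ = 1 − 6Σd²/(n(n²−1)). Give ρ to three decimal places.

Ranks of variable 1: 4, 2, 5, 1, 3
Ranks of variable 2: 1, 3, 2, 5, 4
d = r₁ − r₂: 3, -1, 3, -4, -1
d²: 9, 1, 9, 16, 1; Σd² = 36
ρ = 1 − 6·36/(5·24) = 1 − 216/120 = -0.800

-0.800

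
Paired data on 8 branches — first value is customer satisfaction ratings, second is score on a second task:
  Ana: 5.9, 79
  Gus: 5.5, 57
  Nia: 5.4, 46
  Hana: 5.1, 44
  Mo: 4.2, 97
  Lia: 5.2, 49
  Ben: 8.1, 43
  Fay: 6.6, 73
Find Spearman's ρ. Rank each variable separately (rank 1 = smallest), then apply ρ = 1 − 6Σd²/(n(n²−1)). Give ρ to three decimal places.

Ranks of variable 1: 6, 5, 4, 2, 1, 3, 8, 7
Ranks of variable 2: 7, 5, 3, 2, 8, 4, 1, 6
d = r₁ − r₂: -1, 0, 1, 0, -7, -1, 7, 1
d²: 1, 0, 1, 0, 49, 1, 49, 1; Σd² = 102
ρ = 1 − 6·102/(8·63) = 1 − 612/504 = -0.214

-0.214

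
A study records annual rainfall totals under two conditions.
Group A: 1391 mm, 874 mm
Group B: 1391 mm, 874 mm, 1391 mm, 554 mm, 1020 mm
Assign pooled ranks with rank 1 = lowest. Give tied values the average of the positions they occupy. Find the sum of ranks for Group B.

Sorted (ascending): 554, 874, 874, 1020, 1391, 1391, 1391
The 2 values of 874 occupy positions 2–3 → average rank (2+3)/2 = 2.5.
The 3 values of 1391 occupy positions 5–7 → average rank 6.
Group B values → pooled ranks: 1391→6, 874→2.5, 1391→6, 554→1, 1020→4
Rank sum = 6 + 2.5 + 6 + 1 + 4 = 19.5

19.5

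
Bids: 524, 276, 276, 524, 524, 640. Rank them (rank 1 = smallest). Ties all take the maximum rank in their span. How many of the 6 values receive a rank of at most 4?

Sorted (ascending): 276, 276, 524, 524, 524, 640
The 2 values of 276 occupy positions 1–2 → each gets rank 2.
The 3 values of 524 occupy positions 3–5 → each gets rank 5.
Ranks ≤ 4: {2, 2} → 2 values.

2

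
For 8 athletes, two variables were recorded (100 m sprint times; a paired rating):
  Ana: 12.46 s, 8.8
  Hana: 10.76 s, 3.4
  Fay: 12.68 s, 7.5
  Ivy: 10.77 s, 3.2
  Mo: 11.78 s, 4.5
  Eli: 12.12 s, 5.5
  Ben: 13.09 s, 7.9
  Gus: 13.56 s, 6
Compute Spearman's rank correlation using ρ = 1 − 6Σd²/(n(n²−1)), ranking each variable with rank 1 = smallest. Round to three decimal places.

0.762

Ranks of variable 1: 5, 1, 6, 2, 3, 4, 7, 8
Ranks of variable 2: 8, 2, 6, 1, 3, 4, 7, 5
d = r₁ − r₂: -3, -1, 0, 1, 0, 0, 0, 3
d²: 9, 1, 0, 1, 0, 0, 0, 9; Σd² = 20
ρ = 1 − 6·20/(8·63) = 1 − 120/504 = 0.762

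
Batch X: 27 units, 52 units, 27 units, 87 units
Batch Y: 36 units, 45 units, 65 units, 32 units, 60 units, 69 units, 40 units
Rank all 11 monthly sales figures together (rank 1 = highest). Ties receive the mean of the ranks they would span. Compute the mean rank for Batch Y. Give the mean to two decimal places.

5.57

Sorted (descending): 87, 69, 65, 60, 52, 45, 40, 36, 32, 27, 27
The 2 values of 27 occupy positions 10–11 → average rank (10+11)/2 = 10.5.
Batch Y values → pooled ranks: 36→8, 45→6, 65→3, 32→9, 60→4, 69→2, 40→7
Mean rank = (8 + 6 + 3 + 9 + 4 + 2 + 7) / 7 = 5.57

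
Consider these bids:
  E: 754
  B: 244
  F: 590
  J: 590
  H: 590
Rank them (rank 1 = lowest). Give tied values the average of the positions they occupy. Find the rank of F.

Sorted (ascending): 244, 590, 590, 590, 754
The 3 values of 590 occupy positions 2–4 → average rank 3.
F has value 590 → rank 3.

3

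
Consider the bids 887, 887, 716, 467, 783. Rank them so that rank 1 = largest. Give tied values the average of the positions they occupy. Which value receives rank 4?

Sorted (descending): 887, 887, 783, 716, 467
The 2 values of 887 occupy positions 1–2 → average rank (1+2)/2 = 1.5.
Rank 4 → value 716.

716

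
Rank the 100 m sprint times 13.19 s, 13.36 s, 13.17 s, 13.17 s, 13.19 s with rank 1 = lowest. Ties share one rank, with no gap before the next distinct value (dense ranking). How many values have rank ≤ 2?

Sorted (ascending): 13.17, 13.17, 13.19, 13.19, 13.36
The 2 values of 13.17 share dense rank 1.
The 2 values of 13.19 share dense rank 2.
Remaining distinct values take the next consecutive integers.
Ranks ≤ 2: {1, 1, 2, 2} → 4 values.

4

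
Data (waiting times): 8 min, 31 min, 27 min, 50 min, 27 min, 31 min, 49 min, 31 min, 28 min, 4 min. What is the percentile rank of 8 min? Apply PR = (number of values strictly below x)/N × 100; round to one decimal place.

10.0

N = 10.
Strictly below 8: 1. Equal to 8: 1.
PR = 1/10 × 100 = 10.0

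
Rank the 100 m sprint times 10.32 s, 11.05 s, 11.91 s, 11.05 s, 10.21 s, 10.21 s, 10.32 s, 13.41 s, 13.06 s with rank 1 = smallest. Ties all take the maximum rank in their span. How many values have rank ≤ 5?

4

Sorted (ascending): 10.21, 10.21, 10.32, 10.32, 11.05, 11.05, 11.91, 13.06, 13.41
The 2 values of 10.21 occupy positions 1–2 → each gets rank 2.
The 2 values of 10.32 occupy positions 3–4 → each gets rank 4.
The 2 values of 11.05 occupy positions 5–6 → each gets rank 6.
Ranks ≤ 5: {2, 2, 4, 4} → 4 values.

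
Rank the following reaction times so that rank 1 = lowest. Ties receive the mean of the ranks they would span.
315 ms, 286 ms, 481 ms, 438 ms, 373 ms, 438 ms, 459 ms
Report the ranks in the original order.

Sorted (ascending): 286, 315, 373, 438, 438, 459, 481
The 2 values of 438 occupy positions 4–5 → average rank (4+5)/2 = 4.5.

2, 1, 7, 4.5, 3, 4.5, 6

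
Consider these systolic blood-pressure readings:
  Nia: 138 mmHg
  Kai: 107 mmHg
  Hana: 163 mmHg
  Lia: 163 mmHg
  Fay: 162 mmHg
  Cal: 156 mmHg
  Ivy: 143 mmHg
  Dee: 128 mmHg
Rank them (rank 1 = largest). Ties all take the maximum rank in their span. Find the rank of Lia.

2

Sorted (descending): 163, 163, 162, 156, 143, 138, 128, 107
The 2 values of 163 occupy positions 1–2 → each gets rank 2.
Lia has value 163 mmHg → rank 2.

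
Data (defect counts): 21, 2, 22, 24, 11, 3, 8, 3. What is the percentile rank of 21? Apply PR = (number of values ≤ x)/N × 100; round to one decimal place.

N = 8.
Strictly below 21: 5. Equal to 21: 1.
PR = 6/8 × 100 = 75.0

75.0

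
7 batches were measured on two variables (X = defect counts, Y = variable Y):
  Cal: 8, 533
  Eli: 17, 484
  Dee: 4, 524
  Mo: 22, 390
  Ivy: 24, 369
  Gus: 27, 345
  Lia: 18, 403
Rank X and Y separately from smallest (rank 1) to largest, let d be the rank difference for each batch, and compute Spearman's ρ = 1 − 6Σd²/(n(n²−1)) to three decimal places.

Ranks of variable 1: 2, 3, 1, 5, 6, 7, 4
Ranks of variable 2: 7, 5, 6, 3, 2, 1, 4
d = r₁ − r₂: -5, -2, -5, 2, 4, 6, 0
d²: 25, 4, 25, 4, 16, 36, 0; Σd² = 110
ρ = 1 − 6·110/(7·48) = 1 − 660/336 = -0.964

-0.964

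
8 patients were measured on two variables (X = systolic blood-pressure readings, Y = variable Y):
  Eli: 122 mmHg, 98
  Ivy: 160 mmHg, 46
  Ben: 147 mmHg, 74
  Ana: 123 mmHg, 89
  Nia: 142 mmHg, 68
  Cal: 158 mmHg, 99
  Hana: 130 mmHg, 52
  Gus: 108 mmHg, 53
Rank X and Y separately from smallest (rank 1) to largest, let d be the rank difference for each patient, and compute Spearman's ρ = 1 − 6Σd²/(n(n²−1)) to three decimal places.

-0.119

Ranks of variable 1: 2, 8, 6, 3, 5, 7, 4, 1
Ranks of variable 2: 7, 1, 5, 6, 4, 8, 2, 3
d = r₁ − r₂: -5, 7, 1, -3, 1, -1, 2, -2
d²: 25, 49, 1, 9, 1, 1, 4, 4; Σd² = 94
ρ = 1 − 6·94/(8·63) = 1 − 564/504 = -0.119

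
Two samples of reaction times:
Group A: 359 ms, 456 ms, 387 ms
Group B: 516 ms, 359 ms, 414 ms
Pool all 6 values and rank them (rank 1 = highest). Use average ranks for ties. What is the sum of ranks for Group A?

Sorted (descending): 516, 456, 414, 387, 359, 359
The 2 values of 359 occupy positions 5–6 → average rank (5+6)/2 = 5.5.
Group A values → pooled ranks: 359→5.5, 456→2, 387→4
Rank sum = 5.5 + 2 + 4 = 11.5

11.5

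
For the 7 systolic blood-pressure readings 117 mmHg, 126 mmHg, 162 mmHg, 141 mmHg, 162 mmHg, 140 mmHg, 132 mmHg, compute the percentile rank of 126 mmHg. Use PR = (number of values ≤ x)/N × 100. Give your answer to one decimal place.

N = 7.
Strictly below 126: 1. Equal to 126: 1.
PR = 2/7 × 100 = 28.6

28.6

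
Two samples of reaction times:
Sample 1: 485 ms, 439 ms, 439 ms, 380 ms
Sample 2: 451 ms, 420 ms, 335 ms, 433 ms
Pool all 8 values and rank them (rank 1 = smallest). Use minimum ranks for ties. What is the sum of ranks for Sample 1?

Sorted (ascending): 335, 380, 420, 433, 439, 439, 451, 485
The 2 values of 439 occupy positions 5–6 → each gets rank 5.
Sample 1 values → pooled ranks: 485→8, 439→5, 439→5, 380→2
Rank sum = 8 + 5 + 5 + 2 = 20

20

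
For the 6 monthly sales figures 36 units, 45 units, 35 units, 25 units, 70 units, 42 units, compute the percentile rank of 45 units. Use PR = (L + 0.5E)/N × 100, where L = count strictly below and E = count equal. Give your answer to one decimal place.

75.0

N = 6.
Strictly below 45: 4. Equal to 45: 1.
PR = (4 + 0.5·1)/6 × 100 = 75.0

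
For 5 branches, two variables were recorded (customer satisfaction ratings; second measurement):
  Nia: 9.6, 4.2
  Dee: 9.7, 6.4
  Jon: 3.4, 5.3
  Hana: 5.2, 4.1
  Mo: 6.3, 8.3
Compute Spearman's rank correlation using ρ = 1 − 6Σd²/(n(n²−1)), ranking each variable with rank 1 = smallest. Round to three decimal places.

0.300

Ranks of variable 1: 4, 5, 1, 2, 3
Ranks of variable 2: 2, 4, 3, 1, 5
d = r₁ − r₂: 2, 1, -2, 1, -2
d²: 4, 1, 4, 1, 4; Σd² = 14
ρ = 1 − 6·14/(5·24) = 1 − 84/120 = 0.300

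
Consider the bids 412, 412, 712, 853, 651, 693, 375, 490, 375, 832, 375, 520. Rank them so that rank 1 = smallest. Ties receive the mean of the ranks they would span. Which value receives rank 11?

832

Sorted (ascending): 375, 375, 375, 412, 412, 490, 520, 651, 693, 712, 832, 853
The 3 values of 375 occupy positions 1–3 → average rank 2.
The 2 values of 412 occupy positions 4–5 → average rank (4+5)/2 = 4.5.
Rank 11 → value 832.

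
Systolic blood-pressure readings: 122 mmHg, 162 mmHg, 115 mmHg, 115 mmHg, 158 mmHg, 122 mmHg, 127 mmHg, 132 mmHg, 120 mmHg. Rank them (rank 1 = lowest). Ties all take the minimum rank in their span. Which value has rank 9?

Sorted (ascending): 115, 115, 120, 122, 122, 127, 132, 158, 162
The 2 values of 115 occupy positions 1–2 → each gets rank 1.
The 2 values of 122 occupy positions 4–5 → each gets rank 4.
Rank 9 → value 162.

162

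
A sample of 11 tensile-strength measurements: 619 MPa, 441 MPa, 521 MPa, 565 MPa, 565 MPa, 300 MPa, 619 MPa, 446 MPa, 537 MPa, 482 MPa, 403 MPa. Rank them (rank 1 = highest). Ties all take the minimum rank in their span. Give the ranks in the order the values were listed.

1, 9, 6, 3, 3, 11, 1, 8, 5, 7, 10

Sorted (descending): 619, 619, 565, 565, 537, 521, 482, 446, 441, 403, 300
The 2 values of 619 occupy positions 1–2 → each gets rank 1.
The 2 values of 565 occupy positions 3–4 → each gets rank 3.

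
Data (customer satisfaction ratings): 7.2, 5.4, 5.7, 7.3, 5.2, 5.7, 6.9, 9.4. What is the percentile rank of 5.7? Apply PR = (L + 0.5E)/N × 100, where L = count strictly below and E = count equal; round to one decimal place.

N = 8.
Strictly below 5.7: 2. Equal to 5.7: 2.
PR = (2 + 0.5·2)/8 × 100 = 37.5

37.5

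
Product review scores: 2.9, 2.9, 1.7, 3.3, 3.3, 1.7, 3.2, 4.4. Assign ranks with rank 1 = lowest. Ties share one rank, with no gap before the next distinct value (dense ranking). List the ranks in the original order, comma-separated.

2, 2, 1, 4, 4, 1, 3, 5

Sorted (ascending): 1.7, 1.7, 2.9, 2.9, 3.2, 3.3, 3.3, 4.4
The 2 values of 1.7 share dense rank 1.
The 2 values of 2.9 share dense rank 2.
The 2 values of 3.3 share dense rank 4.
Remaining distinct values take the next consecutive integers.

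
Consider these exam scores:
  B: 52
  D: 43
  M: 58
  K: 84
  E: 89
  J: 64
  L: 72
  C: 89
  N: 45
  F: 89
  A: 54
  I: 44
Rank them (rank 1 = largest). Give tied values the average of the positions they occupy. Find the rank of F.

Sorted (descending): 89, 89, 89, 84, 72, 64, 58, 54, 52, 45, 44, 43
The 3 values of 89 occupy positions 1–3 → average rank 2.
F has value 89 → rank 2.

2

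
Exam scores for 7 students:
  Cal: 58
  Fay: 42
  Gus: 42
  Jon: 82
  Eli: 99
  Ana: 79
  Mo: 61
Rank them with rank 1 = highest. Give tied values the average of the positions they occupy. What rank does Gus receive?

6.5

Sorted (descending): 99, 82, 79, 61, 58, 42, 42
The 2 values of 42 occupy positions 6–7 → average rank (6+7)/2 = 6.5.
Gus has value 42 → rank 6.5.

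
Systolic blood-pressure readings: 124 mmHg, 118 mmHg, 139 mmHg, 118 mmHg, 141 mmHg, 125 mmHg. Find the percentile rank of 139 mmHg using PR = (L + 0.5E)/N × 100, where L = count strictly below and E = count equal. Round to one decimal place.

N = 6.
Strictly below 139: 4. Equal to 139: 1.
PR = (4 + 0.5·1)/6 × 100 = 75.0

75.0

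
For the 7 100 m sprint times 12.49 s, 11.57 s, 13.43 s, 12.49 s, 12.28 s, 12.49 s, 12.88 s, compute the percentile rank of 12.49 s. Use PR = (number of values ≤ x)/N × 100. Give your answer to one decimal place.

N = 7.
Strictly below 12.49: 2. Equal to 12.49: 3.
PR = 5/7 × 100 = 71.4

71.4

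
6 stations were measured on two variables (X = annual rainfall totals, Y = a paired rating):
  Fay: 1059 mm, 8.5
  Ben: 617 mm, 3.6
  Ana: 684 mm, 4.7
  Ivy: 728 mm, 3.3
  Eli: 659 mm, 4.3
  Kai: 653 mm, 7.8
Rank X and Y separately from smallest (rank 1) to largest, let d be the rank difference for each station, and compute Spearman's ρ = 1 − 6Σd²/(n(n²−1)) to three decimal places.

Ranks of variable 1: 6, 1, 4, 5, 3, 2
Ranks of variable 2: 6, 2, 4, 1, 3, 5
d = r₁ − r₂: 0, -1, 0, 4, 0, -3
d²: 0, 1, 0, 16, 0, 9; Σd² = 26
ρ = 1 − 6·26/(6·35) = 1 − 156/210 = 0.257

0.257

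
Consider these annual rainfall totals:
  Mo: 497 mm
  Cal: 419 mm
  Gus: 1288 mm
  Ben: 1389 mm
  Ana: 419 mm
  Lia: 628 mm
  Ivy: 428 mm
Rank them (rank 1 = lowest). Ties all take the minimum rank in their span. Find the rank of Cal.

1

Sorted (ascending): 419, 419, 428, 497, 628, 1288, 1389
The 2 values of 419 occupy positions 1–2 → each gets rank 1.
Cal has value 419 mm → rank 1.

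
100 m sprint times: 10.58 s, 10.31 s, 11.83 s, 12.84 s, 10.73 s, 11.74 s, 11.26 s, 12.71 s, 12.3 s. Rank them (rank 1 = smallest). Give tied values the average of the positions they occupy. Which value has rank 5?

Sorted (ascending): 10.31, 10.58, 10.73, 11.26, 11.74, 11.83, 12.3, 12.71, 12.84
No ties — each value takes its position as its rank.
Rank 5 → value 11.74.

11.74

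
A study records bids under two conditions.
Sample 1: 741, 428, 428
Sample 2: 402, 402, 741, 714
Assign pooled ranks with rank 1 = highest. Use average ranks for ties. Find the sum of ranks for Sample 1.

Sorted (descending): 741, 741, 714, 428, 428, 402, 402
The 2 values of 741 occupy positions 1–2 → average rank (1+2)/2 = 1.5.
The 2 values of 428 occupy positions 4–5 → average rank (4+5)/2 = 4.5.
The 2 values of 402 occupy positions 6–7 → average rank (6+7)/2 = 6.5.
Sample 1 values → pooled ranks: 741→1.5, 428→4.5, 428→4.5
Rank sum = 1.5 + 4.5 + 4.5 = 10.5

10.5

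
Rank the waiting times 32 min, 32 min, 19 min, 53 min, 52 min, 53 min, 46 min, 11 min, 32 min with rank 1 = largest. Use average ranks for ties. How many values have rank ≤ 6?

7

Sorted (descending): 53, 53, 52, 46, 32, 32, 32, 19, 11
The 2 values of 53 occupy positions 1–2 → average rank (1+2)/2 = 1.5.
The 3 values of 32 occupy positions 5–7 → average rank 6.
Ranks ≤ 6: {1.5, 1.5, 3, 4, 6, 6, 6} → 7 values.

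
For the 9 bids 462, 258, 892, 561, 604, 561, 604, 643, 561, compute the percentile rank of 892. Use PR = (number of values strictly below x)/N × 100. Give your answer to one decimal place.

88.9

N = 9.
Strictly below 892: 8. Equal to 892: 1.
PR = 8/9 × 100 = 88.9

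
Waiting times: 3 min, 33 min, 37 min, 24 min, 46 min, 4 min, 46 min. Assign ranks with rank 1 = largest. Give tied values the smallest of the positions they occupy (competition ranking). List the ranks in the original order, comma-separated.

Sorted (descending): 46, 46, 37, 33, 24, 4, 3
The 2 values of 46 occupy positions 1–2 → each gets rank 1.

7, 4, 3, 5, 1, 6, 1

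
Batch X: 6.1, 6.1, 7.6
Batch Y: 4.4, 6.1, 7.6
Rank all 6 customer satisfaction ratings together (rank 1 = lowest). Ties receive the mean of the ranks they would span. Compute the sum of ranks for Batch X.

11.5

Sorted (ascending): 4.4, 6.1, 6.1, 6.1, 7.6, 7.6
The 3 values of 6.1 occupy positions 2–4 → average rank 3.
The 2 values of 7.6 occupy positions 5–6 → average rank (5+6)/2 = 5.5.
Batch X values → pooled ranks: 6.1→3, 6.1→3, 7.6→5.5
Rank sum = 3 + 3 + 5.5 = 11.5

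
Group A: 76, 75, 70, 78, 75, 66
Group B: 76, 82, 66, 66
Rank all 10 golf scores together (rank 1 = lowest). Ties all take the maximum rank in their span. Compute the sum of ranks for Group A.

36

Sorted (ascending): 66, 66, 66, 70, 75, 75, 76, 76, 78, 82
The 3 values of 66 occupy positions 1–3 → each gets rank 3.
The 2 values of 75 occupy positions 5–6 → each gets rank 6.
The 2 values of 76 occupy positions 7–8 → each gets rank 8.
Group A values → pooled ranks: 76→8, 75→6, 70→4, 78→9, 75→6, 66→3
Rank sum = 8 + 6 + 4 + 9 + 6 + 3 = 36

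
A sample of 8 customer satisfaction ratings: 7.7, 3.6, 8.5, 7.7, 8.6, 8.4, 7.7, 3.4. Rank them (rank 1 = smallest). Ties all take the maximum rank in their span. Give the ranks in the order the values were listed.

Sorted (ascending): 3.4, 3.6, 7.7, 7.7, 7.7, 8.4, 8.5, 8.6
The 3 values of 7.7 occupy positions 3–5 → each gets rank 5.

5, 2, 7, 5, 8, 6, 5, 1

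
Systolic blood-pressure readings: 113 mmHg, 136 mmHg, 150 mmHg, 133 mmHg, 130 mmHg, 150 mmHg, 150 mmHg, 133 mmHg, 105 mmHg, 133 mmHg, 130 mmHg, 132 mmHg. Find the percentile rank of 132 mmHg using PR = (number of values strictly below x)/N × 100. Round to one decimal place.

N = 12.
Strictly below 132: 4. Equal to 132: 1.
PR = 4/12 × 100 = 33.3

33.3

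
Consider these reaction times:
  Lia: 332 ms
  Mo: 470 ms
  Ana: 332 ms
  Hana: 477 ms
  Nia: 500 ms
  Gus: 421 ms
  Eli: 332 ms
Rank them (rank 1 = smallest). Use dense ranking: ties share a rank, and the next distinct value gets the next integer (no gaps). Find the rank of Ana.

Sorted (ascending): 332, 332, 332, 421, 470, 477, 500
The 3 values of 332 share dense rank 1.
Remaining distinct values take the next consecutive integers.
Ana has value 332 ms → rank 1.

1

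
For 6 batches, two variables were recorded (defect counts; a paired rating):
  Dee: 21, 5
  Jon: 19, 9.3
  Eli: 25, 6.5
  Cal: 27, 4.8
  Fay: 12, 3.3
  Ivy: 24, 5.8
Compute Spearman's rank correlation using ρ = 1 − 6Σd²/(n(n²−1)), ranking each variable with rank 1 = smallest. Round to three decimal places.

Ranks of variable 1: 3, 2, 5, 6, 1, 4
Ranks of variable 2: 3, 6, 5, 2, 1, 4
d = r₁ − r₂: 0, -4, 0, 4, 0, 0
d²: 0, 16, 0, 16, 0, 0; Σd² = 32
ρ = 1 − 6·32/(6·35) = 1 − 192/210 = 0.086

0.086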